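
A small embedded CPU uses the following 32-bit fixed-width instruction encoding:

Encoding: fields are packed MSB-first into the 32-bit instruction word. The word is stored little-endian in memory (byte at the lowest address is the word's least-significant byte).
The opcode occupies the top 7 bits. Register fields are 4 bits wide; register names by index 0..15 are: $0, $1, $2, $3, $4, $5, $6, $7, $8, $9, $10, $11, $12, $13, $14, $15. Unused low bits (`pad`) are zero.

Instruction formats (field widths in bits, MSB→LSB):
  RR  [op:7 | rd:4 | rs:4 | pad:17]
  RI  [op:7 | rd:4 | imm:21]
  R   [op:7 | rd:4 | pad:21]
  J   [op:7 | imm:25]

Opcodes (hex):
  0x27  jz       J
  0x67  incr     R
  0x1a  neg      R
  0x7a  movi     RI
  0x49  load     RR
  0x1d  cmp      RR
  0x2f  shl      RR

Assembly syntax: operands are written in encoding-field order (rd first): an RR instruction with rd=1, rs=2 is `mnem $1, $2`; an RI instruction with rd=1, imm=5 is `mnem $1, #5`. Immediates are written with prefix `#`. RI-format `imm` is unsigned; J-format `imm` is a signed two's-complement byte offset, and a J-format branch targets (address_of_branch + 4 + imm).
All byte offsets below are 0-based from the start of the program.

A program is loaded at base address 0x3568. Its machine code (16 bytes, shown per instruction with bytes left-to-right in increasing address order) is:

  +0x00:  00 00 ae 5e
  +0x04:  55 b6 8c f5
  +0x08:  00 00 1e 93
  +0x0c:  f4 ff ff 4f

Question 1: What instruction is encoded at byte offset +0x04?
+0x04: 55 b6 8c f5 ⇒ word 0xf58cb655 (little)
  top 7b → 0x7a → movi [RI]
  [24:21] rd=12 = $12
  [20:0] imm=833109 = #833109

movi $12, #833109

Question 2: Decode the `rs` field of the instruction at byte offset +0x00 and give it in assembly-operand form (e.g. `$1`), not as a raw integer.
$7

[00] 00 00 ae 5e → 0x5eae0000
  op=0x5eae0000>>25=0x2f ⇒ shl (RR)
  [24:21] rd=5 = $5
  [20:17] rs=7 = $7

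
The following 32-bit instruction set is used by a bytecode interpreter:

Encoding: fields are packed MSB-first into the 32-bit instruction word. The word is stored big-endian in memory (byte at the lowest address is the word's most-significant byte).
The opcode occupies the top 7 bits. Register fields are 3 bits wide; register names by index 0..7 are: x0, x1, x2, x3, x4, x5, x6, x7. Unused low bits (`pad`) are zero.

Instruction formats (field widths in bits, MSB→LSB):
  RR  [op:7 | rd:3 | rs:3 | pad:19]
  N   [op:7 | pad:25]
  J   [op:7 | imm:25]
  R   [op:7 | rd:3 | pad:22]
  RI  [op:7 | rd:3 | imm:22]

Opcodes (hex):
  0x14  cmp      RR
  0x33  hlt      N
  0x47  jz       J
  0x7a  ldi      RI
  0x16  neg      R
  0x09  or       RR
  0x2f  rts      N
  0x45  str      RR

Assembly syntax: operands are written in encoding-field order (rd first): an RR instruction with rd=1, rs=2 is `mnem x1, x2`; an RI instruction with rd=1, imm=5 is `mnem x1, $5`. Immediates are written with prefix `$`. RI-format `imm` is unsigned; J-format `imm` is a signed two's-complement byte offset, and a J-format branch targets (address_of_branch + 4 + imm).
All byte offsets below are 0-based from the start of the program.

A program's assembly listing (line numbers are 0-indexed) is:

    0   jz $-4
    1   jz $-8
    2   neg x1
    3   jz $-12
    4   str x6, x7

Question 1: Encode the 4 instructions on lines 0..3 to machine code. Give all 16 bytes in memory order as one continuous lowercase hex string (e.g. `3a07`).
0. jz fields op=0x47:7|imm=-4:25 → word 8ffffffch → 8f ff ff fc
1. jz fields op=0x47:7|imm=-8:25 → word 8ffffff8h → 8f ff ff f8
2. neg fields op=0x16:7|rd=1:3|pad=0:22 → word 2c400000h → 2c 40 00 00
3. jz fields op=0x47:7|imm=-12:25 → word 8ffffff4h → 8f ff ff f4

8ffffffc8ffffff82c4000008ffffff4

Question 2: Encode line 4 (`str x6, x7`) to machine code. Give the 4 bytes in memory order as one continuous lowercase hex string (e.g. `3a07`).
8bb80000

L4: str op=0x45:7|rd=6:3|rs=7:3|pad=0:19 ⇒ 0x8bb80000 ⇒ big 8b b8 00 00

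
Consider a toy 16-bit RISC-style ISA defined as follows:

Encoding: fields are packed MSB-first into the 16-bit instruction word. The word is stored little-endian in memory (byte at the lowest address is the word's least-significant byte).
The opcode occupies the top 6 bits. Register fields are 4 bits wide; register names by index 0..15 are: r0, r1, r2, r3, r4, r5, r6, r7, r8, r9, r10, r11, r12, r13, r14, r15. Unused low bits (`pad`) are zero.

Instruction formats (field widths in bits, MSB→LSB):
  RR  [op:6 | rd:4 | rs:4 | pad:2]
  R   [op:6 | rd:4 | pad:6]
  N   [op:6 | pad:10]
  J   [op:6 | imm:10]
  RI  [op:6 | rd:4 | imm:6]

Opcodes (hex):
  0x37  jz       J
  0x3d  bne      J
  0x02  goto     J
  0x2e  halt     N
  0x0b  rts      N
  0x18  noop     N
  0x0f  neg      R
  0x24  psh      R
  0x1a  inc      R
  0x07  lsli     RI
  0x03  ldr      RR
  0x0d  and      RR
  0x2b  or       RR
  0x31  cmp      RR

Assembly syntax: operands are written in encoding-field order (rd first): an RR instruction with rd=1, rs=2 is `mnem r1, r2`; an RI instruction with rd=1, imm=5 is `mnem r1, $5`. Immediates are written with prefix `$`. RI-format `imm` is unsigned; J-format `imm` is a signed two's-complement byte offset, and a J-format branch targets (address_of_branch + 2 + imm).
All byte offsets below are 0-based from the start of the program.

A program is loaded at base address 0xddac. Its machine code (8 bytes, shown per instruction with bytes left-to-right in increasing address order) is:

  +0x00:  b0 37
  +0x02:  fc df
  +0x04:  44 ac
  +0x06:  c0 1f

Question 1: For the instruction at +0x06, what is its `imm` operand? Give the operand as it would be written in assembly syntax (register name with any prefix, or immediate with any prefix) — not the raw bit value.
[06] c0 1f → 0x1fc0
  op=0x1fc0>>10=0x7 ⇒ lsli (RI)
  rd@[9:6]=0xf ⇒ r15
  imm@[5:0]=0x0 ⇒ $0

$0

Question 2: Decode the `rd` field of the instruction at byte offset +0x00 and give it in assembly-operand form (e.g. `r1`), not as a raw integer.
r14

off 0x00: read b0 37 as little → 0x37b0
  opcode bits[15:10]=0xd: and/RR
  rd@[9:6]=0xe ⇒ r14
  rs@[5:2]=0xc ⇒ r12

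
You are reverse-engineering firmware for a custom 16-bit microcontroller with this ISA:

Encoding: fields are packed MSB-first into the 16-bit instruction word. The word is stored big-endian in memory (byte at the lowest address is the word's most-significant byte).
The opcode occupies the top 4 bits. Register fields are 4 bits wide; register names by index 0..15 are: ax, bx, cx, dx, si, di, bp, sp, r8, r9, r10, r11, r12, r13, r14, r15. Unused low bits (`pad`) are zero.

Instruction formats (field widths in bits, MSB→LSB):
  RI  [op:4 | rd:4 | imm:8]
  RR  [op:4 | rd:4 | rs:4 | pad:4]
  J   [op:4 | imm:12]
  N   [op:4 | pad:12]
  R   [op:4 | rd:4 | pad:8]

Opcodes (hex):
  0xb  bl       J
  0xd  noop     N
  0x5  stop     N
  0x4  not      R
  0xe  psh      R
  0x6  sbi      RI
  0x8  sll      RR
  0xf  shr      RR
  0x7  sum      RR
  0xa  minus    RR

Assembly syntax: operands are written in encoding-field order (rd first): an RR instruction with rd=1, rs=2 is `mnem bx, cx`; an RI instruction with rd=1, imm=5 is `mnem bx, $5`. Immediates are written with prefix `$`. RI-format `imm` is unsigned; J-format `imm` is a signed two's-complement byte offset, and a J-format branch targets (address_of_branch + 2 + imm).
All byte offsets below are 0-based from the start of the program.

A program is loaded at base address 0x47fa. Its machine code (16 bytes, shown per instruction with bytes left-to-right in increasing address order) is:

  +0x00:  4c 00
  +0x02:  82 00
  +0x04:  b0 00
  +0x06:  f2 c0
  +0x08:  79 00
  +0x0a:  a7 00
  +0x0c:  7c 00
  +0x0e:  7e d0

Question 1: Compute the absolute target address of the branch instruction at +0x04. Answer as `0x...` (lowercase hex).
+0x04: b0 00 ⇒ word 0xb000 (big)
  op=0xb000>>12=0xb ⇒ bl (J)
  [11:0] imm=0 = $0
  target = base 0x47fa + off 0x04 + 2 + imm 0 = 0x4800

0x4800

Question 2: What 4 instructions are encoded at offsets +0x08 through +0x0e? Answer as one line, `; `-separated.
@+08  big-endian(79 00) = 0x7900
  op=0x7900>>12=0x7 ⇒ sum (RR)
  rd@[11:8]=0x9 ⇒ r9
  rs@[7:4]=0x0 ⇒ ax
@+0a  big-endian(a7 00) = 0xa700
  op=0xa700>>12=0xa ⇒ minus (RR)
  rd@[11:8]=0x7 ⇒ sp
  rs@[7:4]=0x0 ⇒ ax
@+0c  big-endian(7c 00) = 0x7c00
  op=0x7c00>>12=0x7 ⇒ sum (RR)
  rd@[11:8]=0xc ⇒ r12
  rs@[7:4]=0x0 ⇒ ax
@+0e  big-endian(7e d0) = 0x7ed0
  op=0x7ed0>>12=0x7 ⇒ sum (RR)
  rd@[11:8]=0xe ⇒ r14
  rs@[7:4]=0xd ⇒ r13

sum r9, ax; minus sp, ax; sum r12, ax; sum r14, r13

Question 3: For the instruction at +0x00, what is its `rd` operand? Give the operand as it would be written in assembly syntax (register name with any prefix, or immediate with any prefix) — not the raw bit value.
r12

[00] 4c 00 → 0x4c00
  opcode bits[15:12]=0x4: not/R
  rd: (w>>8)&0xf=0xc → r12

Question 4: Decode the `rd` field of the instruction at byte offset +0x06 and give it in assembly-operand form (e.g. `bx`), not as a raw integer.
cx

off 0x06: read f2 c0 as big → 0xf2c0
  top 4b → 0xf → shr [RR]
  [11:8] rd=2 = cx
  [7:4] rs=12 = r12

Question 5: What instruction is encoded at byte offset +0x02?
off 0x02: read 82 00 as big → 0x8200
  top 4b → 0x8 → sll [RR]
  rd: (w>>8)&0xf=0x2 → cx
  rs: (w>>4)&0xf=0x0 → ax

sll cx, ax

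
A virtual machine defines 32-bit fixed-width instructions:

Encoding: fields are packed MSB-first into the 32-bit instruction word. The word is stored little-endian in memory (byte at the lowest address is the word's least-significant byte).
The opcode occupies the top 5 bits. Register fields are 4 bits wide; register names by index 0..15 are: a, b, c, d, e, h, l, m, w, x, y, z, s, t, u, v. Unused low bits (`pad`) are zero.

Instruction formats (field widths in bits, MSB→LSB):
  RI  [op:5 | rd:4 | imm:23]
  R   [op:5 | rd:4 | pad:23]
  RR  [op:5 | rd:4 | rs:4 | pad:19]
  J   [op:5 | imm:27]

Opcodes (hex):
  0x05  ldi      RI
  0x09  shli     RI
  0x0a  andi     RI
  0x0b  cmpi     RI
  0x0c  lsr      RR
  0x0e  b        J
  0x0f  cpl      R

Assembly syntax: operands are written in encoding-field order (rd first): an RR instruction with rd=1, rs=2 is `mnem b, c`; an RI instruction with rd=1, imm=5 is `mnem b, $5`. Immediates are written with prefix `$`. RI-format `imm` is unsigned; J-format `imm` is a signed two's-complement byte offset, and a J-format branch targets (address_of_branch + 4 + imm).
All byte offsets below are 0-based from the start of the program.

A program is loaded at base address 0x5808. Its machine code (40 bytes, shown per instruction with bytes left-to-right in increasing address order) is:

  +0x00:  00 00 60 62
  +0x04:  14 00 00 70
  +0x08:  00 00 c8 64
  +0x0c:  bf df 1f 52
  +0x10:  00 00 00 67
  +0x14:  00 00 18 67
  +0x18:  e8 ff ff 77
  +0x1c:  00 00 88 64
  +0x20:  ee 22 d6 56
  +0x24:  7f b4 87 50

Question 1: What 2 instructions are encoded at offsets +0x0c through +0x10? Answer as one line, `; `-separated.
@+0c  little-endian(bf df 1f 52) = 0x521fdfbf
  top 5b → 0xa → andi [RI]
  rd: (w>>23)&0xf=0x4 → e
  imm: (w>>0)&0x7fffff=0x1fdfbf → $2088895
@+10  little-endian(00 00 00 67) = 0x67000000
  top 5b → 0xc → lsr [RR]
  rd: (w>>23)&0xf=0xe → u
  rs: (w>>19)&0xf=0x0 → a

andi e, $2088895; lsr u, a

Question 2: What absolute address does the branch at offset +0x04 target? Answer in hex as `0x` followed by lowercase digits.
0x5824

[04] 14 00 00 70 → 0x70000014
  op=0x70000014>>27=0xe ⇒ b (J)
  [26:0] imm=20 = $20
  target = base 0x5808 + off 0x04 + 4 + imm 20 = 0x5824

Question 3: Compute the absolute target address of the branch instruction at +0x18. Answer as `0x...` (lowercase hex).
@+18  little-endian(e8 ff ff 77) = 0x77ffffe8
  op=0x77ffffe8>>27=0xe ⇒ b (J)
  imm: (w>>0)&0x7ffffff=0x7ffffe8 (s27→-24) → $-24
  target = base 0x5808 + off 0x18 + 4 + imm -24 = 0x580c

0x580c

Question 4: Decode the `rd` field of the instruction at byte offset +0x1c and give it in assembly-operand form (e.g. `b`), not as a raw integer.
[1c] 00 00 88 64 → 0x64880000
  top 5b → 0xc → lsr [RR]
  rd@[26:23]=0x9 ⇒ x
  rs@[22:19]=0x1 ⇒ b

x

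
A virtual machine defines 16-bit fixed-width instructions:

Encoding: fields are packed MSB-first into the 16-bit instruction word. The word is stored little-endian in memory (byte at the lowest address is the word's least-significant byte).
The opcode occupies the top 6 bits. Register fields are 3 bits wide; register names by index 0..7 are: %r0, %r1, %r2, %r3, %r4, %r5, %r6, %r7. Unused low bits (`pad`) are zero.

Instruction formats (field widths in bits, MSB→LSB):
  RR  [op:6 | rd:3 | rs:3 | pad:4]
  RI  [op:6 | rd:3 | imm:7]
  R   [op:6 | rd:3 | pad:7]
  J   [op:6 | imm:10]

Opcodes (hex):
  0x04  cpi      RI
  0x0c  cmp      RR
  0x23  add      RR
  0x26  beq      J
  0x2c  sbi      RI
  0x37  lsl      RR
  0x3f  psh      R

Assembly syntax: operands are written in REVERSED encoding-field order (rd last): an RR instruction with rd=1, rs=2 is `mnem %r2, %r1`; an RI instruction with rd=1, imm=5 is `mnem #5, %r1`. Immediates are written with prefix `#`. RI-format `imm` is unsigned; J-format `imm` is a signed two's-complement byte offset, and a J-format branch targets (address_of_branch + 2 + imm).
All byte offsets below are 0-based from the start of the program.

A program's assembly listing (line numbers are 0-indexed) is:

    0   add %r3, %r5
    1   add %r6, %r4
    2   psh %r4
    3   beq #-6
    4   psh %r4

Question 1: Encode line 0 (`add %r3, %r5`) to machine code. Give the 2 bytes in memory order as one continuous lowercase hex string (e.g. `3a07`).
b08e

0. add fields op=0x23:6|rd=5:3|rs=3:3|pad=0:4 → word 8eb0h → b0 8e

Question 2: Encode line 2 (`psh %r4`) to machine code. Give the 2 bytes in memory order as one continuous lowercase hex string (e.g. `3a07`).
00fe

L2: psh op=0x3f:6|rd=4:3|pad=0:7 ⇒ 0xfe00 ⇒ little 00 fe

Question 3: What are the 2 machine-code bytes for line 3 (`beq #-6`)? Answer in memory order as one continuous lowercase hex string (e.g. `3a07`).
3. beq fields op=0x26:6|imm=-6:10 → word 9bfah → fa 9b

fa9b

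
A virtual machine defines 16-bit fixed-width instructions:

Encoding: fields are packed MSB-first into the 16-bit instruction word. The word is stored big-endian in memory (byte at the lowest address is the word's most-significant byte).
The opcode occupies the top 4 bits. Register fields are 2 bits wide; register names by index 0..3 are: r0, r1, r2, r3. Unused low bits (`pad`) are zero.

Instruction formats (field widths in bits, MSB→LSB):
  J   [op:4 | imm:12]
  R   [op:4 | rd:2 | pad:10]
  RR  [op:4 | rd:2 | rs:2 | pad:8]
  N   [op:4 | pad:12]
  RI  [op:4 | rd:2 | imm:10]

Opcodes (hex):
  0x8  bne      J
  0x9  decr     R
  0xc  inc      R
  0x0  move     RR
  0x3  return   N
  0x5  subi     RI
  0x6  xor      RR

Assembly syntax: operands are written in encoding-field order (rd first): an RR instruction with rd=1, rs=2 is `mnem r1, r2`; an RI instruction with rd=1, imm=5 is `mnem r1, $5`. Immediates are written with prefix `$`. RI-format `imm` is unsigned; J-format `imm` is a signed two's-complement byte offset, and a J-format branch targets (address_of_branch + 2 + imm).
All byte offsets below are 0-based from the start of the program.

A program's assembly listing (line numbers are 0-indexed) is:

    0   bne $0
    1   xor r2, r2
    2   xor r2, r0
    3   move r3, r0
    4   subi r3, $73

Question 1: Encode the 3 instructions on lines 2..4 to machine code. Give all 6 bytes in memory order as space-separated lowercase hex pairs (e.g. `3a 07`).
68 00 0c 00 5c 49

line 2 (xor): pack op=0x6:4|rd=2:2|rs=0:2|pad=0:8 = 0x6800; big→ 68 00
line 3 (move): pack op=0x0:4|rd=3:2|rs=0:2|pad=0:8 = 0x0c00; big→ 0c 00
line 4 (subi): pack op=0x5:4|rd=3:2|imm=73:10 = 0x5c49; big→ 5c 49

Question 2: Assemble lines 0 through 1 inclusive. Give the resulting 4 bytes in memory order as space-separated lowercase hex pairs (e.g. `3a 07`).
80 00 6a 00

line 0 (bne): pack op=0x8:4|imm=0:12 = 0x8000; big→ 80 00
line 1 (xor): pack op=0x6:4|rd=2:2|rs=2:2|pad=0:8 = 0x6a00; big→ 6a 00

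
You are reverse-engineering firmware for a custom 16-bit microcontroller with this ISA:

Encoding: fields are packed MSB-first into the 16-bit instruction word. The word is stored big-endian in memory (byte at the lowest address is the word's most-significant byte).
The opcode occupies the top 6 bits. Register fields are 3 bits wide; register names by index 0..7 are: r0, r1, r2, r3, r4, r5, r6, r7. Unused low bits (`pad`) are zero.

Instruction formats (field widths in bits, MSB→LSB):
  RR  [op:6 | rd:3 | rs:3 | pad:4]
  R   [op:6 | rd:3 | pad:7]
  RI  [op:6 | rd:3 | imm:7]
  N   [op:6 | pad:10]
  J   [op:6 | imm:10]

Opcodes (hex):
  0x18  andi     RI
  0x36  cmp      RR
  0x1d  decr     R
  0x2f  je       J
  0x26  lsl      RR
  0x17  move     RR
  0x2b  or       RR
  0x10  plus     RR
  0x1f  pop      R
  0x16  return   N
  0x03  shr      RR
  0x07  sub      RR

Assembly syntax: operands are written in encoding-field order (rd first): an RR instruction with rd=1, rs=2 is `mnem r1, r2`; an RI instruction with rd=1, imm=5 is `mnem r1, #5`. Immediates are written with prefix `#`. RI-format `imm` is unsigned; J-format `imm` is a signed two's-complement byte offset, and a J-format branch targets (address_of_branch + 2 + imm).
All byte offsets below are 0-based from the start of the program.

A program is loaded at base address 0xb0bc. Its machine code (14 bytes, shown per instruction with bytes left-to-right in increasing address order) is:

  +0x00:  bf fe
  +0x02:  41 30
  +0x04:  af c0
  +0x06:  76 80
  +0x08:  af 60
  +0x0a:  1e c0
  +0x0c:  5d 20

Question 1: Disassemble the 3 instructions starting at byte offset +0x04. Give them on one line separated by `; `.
or r7, r4; decr r5; or r6, r6

[04] af c0 → 0xafc0
  op=0xafc0>>10=0x2b ⇒ or (RR)
  rd: (w>>7)&0x7=0x7 → r7
  rs: (w>>4)&0x7=0x4 → r4
[06] 76 80 → 0x7680
  op=0x7680>>10=0x1d ⇒ decr (R)
  rd: (w>>7)&0x7=0x5 → r5
[08] af 60 → 0xaf60
  op=0xaf60>>10=0x2b ⇒ or (RR)
  rd: (w>>7)&0x7=0x6 → r6
  rs: (w>>4)&0x7=0x6 → r6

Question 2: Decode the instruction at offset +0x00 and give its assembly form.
je #-2

+0x00: bf fe ⇒ word 0xbffe (big)
  top 6b → 0x2f → je [J]
  imm: (w>>0)&0x3ff=0x3fe (s10→-2) → #-2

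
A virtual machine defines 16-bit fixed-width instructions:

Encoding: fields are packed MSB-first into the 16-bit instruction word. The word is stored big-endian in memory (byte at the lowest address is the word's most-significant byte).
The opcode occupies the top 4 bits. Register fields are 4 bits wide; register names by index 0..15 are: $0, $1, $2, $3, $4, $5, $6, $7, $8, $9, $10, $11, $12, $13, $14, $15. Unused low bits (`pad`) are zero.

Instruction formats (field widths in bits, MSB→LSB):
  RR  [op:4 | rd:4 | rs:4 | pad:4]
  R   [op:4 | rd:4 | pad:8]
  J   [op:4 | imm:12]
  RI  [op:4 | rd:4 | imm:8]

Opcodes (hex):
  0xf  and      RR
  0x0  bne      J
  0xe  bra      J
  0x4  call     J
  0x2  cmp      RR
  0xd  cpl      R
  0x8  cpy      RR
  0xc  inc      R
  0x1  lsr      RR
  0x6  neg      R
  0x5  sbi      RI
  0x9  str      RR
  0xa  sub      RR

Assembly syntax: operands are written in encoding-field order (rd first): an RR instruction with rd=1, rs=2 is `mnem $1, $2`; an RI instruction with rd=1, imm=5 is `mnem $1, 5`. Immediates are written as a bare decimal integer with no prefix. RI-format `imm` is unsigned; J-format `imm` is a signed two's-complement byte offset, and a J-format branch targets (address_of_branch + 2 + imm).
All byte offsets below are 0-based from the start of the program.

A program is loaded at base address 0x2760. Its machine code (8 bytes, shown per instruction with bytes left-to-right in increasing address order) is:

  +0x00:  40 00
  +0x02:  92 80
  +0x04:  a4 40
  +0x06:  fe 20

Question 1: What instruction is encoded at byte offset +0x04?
[04] a4 40 → 0xa440
  opcode bits[15:12]=0xa: sub/RR
  rd: (w>>8)&0xf=0x4 → $4
  rs: (w>>4)&0xf=0x4 → $4

sub $4, $4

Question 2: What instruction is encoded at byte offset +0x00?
+0x00: 40 00 ⇒ word 0x4000 (big)
  top 4b → 0x4 → call [J]
  imm@[11:0]=0x0 ⇒ 0

call 0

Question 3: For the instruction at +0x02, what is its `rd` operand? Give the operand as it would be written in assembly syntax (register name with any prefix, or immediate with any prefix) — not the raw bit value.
$2

off 0x02: read 92 80 as big → 0x9280
  top 4b → 0x9 → str [RR]
  [11:8] rd=2 = $2
  [7:4] rs=8 = $8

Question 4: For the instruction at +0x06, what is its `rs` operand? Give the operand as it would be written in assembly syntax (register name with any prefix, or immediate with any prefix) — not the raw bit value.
$2

[06] fe 20 → 0xfe20
  op=0xfe20>>12=0xf ⇒ and (RR)
  [11:8] rd=14 = $14
  [7:4] rs=2 = $2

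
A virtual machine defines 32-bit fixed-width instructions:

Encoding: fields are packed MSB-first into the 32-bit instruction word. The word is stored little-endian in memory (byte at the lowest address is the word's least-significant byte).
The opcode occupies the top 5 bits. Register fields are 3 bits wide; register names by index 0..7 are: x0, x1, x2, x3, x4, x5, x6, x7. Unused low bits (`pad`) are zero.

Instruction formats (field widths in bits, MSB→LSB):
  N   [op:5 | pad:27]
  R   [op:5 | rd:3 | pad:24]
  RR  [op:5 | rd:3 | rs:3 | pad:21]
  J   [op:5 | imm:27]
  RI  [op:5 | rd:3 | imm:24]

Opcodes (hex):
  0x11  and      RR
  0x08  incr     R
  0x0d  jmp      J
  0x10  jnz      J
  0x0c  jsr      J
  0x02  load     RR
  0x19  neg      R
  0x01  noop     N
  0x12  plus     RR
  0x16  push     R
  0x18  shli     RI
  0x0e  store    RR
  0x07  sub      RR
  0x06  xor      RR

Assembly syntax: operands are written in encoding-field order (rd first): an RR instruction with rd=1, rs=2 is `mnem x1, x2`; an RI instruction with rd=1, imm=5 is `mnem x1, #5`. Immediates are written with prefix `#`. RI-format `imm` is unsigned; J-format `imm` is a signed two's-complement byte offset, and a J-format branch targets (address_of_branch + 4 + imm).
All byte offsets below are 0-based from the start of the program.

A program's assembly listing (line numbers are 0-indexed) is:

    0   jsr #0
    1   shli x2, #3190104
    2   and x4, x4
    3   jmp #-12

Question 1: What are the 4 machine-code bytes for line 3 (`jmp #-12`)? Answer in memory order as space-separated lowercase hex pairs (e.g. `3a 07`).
f4 ff ff 6f

L3: jmp op=0xd:5|imm=-12:27 ⇒ 0x6ffffff4 ⇒ little f4 ff ff 6f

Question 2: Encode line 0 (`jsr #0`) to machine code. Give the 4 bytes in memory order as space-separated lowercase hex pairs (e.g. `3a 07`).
L0: jsr op=0xc:5|imm=0:27 ⇒ 0x60000000 ⇒ little 00 00 00 60

00 00 00 60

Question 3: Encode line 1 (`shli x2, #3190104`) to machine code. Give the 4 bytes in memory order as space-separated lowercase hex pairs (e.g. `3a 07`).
line 1 (shli): pack op=0x18:5|rd=2:3|imm=3190104:24 = 0xc230ad58; little→ 58 ad 30 c2

58 ad 30 c2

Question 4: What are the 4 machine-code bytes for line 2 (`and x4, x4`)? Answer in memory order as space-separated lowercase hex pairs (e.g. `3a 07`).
00 00 80 8c

line 2 (and): pack op=0x11:5|rd=4:3|rs=4:3|pad=0:21 = 0x8c800000; little→ 00 00 80 8c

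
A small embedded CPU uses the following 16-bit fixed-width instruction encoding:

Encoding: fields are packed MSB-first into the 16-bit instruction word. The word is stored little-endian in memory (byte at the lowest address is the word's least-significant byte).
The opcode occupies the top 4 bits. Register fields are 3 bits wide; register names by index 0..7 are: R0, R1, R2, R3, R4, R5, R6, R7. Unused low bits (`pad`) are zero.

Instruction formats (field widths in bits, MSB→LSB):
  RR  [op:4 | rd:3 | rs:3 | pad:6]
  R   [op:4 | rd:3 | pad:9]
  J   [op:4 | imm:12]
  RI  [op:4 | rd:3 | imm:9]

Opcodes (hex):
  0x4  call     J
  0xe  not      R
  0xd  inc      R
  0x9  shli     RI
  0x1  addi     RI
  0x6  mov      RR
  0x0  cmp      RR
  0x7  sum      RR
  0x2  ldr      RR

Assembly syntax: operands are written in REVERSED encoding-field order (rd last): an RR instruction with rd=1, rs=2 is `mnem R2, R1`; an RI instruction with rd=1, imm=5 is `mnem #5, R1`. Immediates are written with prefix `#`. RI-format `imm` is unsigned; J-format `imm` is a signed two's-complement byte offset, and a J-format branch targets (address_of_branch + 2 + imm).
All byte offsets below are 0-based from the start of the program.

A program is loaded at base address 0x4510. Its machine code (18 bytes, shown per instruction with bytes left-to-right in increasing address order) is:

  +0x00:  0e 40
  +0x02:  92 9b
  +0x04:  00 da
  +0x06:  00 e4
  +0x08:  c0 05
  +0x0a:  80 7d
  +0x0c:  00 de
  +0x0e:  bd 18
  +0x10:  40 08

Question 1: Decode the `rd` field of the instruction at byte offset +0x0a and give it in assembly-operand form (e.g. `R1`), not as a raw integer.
R6

+0x0a: 80 7d ⇒ word 0x7d80 (little)
  op=0x7d80>>12=0x7 ⇒ sum (RR)
  rd@[11:9]=0x6 ⇒ R6
  rs@[8:6]=0x6 ⇒ R6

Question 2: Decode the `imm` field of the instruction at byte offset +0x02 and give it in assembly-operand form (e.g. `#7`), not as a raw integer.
#402

off 0x02: read 92 9b as little → 0x9b92
  op=0x9b92>>12=0x9 ⇒ shli (RI)
  rd@[11:9]=0x5 ⇒ R5
  imm@[8:0]=0x192 ⇒ #402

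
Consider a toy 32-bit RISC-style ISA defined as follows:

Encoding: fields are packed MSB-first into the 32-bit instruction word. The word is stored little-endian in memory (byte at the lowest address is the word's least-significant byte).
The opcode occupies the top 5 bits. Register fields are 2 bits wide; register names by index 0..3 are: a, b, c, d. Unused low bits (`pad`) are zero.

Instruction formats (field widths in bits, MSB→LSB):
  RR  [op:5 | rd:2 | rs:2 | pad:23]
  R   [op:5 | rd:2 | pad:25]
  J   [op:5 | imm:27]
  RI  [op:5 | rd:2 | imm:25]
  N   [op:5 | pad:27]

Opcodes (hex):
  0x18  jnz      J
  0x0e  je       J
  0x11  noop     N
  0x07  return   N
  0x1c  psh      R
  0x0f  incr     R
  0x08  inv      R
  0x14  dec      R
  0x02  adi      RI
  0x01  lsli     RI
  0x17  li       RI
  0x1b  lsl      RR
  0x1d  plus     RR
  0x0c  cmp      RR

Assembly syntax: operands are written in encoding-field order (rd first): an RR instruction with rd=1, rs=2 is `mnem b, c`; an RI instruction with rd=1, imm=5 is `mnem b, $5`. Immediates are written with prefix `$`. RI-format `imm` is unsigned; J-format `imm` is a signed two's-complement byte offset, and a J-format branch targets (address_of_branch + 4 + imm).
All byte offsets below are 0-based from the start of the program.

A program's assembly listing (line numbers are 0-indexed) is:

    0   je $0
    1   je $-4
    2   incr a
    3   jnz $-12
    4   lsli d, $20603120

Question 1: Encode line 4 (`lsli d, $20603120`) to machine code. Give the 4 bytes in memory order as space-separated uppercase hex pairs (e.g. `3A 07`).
4. lsli fields op=0x1:5|rd=3:2|imm=20603120:25 → word 0f3a60f0h → f0 60 3a 0f

F0 60 3A 0F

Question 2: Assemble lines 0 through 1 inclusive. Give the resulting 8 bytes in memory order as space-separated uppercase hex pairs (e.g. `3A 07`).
00 00 00 70 FC FF FF 77

L0: je op=0xe:5|imm=0:27 ⇒ 0x70000000 ⇒ little 00 00 00 70
L1: je op=0xe:5|imm=-4:27 ⇒ 0x77fffffc ⇒ little fc ff ff 77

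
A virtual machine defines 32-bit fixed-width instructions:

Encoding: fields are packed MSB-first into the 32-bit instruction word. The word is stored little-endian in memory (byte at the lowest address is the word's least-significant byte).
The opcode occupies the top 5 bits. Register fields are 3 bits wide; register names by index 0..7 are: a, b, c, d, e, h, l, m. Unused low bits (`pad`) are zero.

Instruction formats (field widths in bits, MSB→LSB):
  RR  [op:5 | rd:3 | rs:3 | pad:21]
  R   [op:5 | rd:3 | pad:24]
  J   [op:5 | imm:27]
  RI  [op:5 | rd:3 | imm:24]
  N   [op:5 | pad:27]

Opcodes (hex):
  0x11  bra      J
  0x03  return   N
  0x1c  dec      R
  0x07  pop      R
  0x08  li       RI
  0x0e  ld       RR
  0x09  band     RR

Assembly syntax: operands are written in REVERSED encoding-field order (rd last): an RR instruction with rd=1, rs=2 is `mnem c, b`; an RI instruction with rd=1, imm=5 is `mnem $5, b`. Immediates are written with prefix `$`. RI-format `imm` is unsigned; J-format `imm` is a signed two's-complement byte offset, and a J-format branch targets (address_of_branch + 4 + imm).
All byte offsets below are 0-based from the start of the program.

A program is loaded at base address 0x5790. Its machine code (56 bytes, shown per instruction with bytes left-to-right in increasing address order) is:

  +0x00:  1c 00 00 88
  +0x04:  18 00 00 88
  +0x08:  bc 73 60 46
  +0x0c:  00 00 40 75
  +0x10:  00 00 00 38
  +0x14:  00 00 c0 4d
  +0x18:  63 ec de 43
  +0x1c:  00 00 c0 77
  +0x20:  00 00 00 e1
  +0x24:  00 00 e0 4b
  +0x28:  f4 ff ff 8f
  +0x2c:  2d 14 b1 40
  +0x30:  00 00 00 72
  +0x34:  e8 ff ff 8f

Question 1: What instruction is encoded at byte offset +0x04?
bra $24

[04] 18 00 00 88 → 0x88000018
  op=0x88000018>>27=0x11 ⇒ bra (J)
  imm@[26:0]=0x18 ⇒ $24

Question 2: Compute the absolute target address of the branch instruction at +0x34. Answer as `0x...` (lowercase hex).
0x57b0

off 0x34: read e8 ff ff 8f as little → 0x8fffffe8
  op=0x8fffffe8>>27=0x11 ⇒ bra (J)
  imm@[26:0]=0x7ffffe8 (s27→-24) ⇒ $-24
  target = base 0x5790 + off 0x34 + 4 + imm -24 = 0x57b0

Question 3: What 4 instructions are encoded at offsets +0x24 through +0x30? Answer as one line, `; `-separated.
band m, d; bra $-12; li $11605037, a; ld a, c

+0x24: 00 00 e0 4b ⇒ word 0x4be00000 (little)
  op=0x4be00000>>27=0x9 ⇒ band (RR)
  rd: (w>>24)&0x7=0x3 → d
  rs: (w>>21)&0x7=0x7 → m
+0x28: f4 ff ff 8f ⇒ word 0x8ffffff4 (little)
  op=0x8ffffff4>>27=0x11 ⇒ bra (J)
  imm: (w>>0)&0x7ffffff=0x7fffff4 (s27→-12) → $-12
+0x2c: 2d 14 b1 40 ⇒ word 0x40b1142d (little)
  op=0x40b1142d>>27=0x8 ⇒ li (RI)
  rd: (w>>24)&0x7=0x0 → a
  imm: (w>>0)&0xffffff=0xb1142d → $11605037
+0x30: 00 00 00 72 ⇒ word 0x72000000 (little)
  op=0x72000000>>27=0xe ⇒ ld (RR)
  rd: (w>>24)&0x7=0x2 → c
  rs: (w>>21)&0x7=0x0 → a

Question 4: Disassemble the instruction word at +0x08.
+0x08: bc 73 60 46 ⇒ word 0x466073bc (little)
  op=0x466073bc>>27=0x8 ⇒ li (RI)
  [26:24] rd=6 = l
  [23:0] imm=6321084 = $6321084

li $6321084, l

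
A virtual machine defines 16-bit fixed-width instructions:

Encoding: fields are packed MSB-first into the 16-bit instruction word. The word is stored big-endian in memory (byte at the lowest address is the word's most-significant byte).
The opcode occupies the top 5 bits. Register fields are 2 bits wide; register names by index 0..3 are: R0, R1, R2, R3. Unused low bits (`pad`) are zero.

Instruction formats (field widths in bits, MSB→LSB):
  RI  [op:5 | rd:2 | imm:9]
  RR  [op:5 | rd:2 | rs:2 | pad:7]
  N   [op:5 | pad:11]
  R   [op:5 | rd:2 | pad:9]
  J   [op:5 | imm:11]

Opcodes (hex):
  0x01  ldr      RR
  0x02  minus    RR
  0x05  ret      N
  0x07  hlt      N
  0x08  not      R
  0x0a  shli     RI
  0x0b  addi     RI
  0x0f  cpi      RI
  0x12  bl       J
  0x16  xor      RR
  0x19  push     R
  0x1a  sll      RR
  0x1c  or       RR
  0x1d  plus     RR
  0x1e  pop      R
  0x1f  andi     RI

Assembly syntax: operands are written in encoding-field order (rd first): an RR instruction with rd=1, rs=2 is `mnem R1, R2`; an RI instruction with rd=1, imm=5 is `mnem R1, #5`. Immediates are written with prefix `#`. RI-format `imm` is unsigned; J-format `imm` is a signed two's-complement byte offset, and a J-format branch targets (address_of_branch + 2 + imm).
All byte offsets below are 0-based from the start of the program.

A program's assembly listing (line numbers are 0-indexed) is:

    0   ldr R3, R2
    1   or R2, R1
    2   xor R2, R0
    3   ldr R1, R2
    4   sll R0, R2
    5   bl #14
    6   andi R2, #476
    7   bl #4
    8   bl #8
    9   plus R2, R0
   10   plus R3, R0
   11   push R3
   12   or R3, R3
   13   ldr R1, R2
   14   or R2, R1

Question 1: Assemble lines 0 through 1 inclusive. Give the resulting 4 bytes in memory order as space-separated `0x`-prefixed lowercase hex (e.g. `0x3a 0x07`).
0x0f 0x00 0xe4 0x80

L0: ldr op=0x1:5|rd=3:2|rs=2:2|pad=0:7 ⇒ 0x0f00 ⇒ big 0f 00
L1: or op=0x1c:5|rd=2:2|rs=1:2|pad=0:7 ⇒ 0xe480 ⇒ big e4 80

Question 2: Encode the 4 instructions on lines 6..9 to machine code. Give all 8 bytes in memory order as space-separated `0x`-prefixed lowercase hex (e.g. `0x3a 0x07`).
0xfd 0xdc 0x90 0x04 0x90 0x08 0xec 0x00

line 6 (andi): pack op=0x1f:5|rd=2:2|imm=476:9 = 0xfddc; big→ fd dc
line 7 (bl): pack op=0x12:5|imm=4:11 = 0x9004; big→ 90 04
line 8 (bl): pack op=0x12:5|imm=8:11 = 0x9008; big→ 90 08
line 9 (plus): pack op=0x1d:5|rd=2:2|rs=0:2|pad=0:7 = 0xec00; big→ ec 00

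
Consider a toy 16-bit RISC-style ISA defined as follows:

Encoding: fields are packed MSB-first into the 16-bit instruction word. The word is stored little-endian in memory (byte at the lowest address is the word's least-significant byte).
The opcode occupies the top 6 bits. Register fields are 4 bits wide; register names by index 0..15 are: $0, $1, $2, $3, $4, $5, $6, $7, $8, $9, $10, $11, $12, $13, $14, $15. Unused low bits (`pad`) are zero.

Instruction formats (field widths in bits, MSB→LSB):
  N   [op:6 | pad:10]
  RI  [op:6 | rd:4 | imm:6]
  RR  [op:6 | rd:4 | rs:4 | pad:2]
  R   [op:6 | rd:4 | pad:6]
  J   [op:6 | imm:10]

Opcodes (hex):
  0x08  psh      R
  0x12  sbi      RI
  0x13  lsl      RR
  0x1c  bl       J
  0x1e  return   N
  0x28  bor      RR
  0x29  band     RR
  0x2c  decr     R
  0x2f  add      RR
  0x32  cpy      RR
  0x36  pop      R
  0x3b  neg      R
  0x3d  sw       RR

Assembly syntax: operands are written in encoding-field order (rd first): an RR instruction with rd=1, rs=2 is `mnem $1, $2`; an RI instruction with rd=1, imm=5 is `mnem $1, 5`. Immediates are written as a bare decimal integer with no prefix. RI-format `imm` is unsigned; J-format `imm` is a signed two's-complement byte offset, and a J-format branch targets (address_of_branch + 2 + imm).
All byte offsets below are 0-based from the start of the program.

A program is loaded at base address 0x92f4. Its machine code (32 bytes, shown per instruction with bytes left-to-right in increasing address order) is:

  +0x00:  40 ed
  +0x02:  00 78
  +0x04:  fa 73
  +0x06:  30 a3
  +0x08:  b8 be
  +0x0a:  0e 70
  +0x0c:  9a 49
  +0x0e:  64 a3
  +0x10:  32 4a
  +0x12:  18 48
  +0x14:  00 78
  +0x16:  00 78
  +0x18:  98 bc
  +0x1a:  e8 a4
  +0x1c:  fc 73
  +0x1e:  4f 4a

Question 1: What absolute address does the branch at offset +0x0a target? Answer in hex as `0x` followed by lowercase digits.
0x930e

@+0a  little-endian(0e 70) = 0x700e
  opcode bits[15:10]=0x1c: bl/J
  [9:0] imm=14 = 14
  target = base 0x92f4 + off 0x0a + 2 + imm 14 = 0x930e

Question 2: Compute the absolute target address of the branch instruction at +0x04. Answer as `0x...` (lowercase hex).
0x92f4

@+04  little-endian(fa 73) = 0x73fa
  opcode bits[15:10]=0x1c: bl/J
  imm: (w>>0)&0x3ff=0x3fa (s10→-6) → -6
  target = base 0x92f4 + off 0x04 + 2 + imm -6 = 0x92f4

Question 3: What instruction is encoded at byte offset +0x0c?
sbi $6, 26

@+0c  little-endian(9a 49) = 0x499a
  top 6b → 0x12 → sbi [RI]
  rd: (w>>6)&0xf=0x6 → $6
  imm: (w>>0)&0x3f=0x1a → 26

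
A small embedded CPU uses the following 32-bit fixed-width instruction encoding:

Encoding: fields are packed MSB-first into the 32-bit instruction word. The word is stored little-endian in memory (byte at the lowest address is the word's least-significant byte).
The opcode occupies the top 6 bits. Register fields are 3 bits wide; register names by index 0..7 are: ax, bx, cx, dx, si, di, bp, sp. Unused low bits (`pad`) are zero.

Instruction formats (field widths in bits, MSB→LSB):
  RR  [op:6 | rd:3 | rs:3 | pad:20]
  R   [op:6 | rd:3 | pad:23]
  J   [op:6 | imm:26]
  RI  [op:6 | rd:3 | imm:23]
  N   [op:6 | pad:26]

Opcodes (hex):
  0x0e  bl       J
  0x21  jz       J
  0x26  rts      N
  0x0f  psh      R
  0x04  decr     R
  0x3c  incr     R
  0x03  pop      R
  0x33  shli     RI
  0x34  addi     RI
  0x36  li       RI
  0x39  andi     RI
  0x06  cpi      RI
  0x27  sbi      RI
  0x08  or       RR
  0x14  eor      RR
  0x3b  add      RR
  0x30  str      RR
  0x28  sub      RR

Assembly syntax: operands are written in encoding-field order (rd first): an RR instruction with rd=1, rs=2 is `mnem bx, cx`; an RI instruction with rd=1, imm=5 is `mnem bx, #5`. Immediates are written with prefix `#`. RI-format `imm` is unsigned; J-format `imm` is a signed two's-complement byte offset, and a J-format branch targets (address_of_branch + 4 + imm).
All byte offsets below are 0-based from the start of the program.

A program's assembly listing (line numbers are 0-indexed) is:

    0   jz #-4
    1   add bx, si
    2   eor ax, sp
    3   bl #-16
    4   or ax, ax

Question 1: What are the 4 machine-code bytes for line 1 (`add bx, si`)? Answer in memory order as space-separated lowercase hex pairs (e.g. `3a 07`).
1. add fields op=0x3b:6|rd=1:3|rs=4:3|pad=0:20 → word ecc00000h → 00 00 c0 ec

00 00 c0 ec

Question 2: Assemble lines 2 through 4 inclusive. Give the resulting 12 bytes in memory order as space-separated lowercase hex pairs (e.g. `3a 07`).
2. eor fields op=0x14:6|rd=0:3|rs=7:3|pad=0:20 → word 50700000h → 00 00 70 50
3. bl fields op=0xe:6|imm=-16:26 → word 3bfffff0h → f0 ff ff 3b
4. or fields op=0x8:6|rd=0:3|rs=0:3|pad=0:20 → word 20000000h → 00 00 00 20

00 00 70 50 f0 ff ff 3b 00 00 00 20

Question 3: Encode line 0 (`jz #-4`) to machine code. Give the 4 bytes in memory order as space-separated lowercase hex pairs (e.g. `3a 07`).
fc ff ff 87

L0: jz op=0x21:6|imm=-4:26 ⇒ 0x87fffffc ⇒ little fc ff ff 87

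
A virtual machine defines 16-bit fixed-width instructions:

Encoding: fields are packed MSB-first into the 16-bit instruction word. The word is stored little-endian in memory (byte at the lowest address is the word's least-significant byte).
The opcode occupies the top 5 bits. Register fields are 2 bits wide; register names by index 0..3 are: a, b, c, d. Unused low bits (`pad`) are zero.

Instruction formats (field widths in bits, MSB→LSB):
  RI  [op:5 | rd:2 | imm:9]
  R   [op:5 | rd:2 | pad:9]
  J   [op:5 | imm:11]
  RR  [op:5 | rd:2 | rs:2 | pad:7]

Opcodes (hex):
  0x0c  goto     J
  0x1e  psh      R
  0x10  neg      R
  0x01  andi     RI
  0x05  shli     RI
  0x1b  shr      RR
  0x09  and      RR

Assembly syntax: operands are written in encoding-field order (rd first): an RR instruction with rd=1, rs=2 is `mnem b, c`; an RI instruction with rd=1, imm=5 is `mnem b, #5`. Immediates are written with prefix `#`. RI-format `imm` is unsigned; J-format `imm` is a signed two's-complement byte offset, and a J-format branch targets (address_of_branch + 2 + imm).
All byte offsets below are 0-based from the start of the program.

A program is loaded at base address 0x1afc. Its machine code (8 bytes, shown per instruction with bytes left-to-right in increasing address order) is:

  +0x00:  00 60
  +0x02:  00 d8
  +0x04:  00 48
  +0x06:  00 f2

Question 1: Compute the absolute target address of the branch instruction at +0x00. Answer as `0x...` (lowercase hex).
0x1afe

+0x00: 00 60 ⇒ word 0x6000 (little)
  top 5b → 0xc → goto [J]
  [10:0] imm=0 = #0
  target = base 0x1afc + off 0x00 + 2 + imm 0 = 0x1afe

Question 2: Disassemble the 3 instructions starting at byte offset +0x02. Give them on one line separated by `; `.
@+02  little-endian(00 d8) = 0xd800
  op=0xd800>>11=0x1b ⇒ shr (RR)
  rd@[10:9]=0x0 ⇒ a
  rs@[8:7]=0x0 ⇒ a
@+04  little-endian(00 48) = 0x4800
  op=0x4800>>11=0x9 ⇒ and (RR)
  rd@[10:9]=0x0 ⇒ a
  rs@[8:7]=0x0 ⇒ a
@+06  little-endian(00 f2) = 0xf200
  op=0xf200>>11=0x1e ⇒ psh (R)
  rd@[10:9]=0x1 ⇒ b

shr a, a; and a, a; psh b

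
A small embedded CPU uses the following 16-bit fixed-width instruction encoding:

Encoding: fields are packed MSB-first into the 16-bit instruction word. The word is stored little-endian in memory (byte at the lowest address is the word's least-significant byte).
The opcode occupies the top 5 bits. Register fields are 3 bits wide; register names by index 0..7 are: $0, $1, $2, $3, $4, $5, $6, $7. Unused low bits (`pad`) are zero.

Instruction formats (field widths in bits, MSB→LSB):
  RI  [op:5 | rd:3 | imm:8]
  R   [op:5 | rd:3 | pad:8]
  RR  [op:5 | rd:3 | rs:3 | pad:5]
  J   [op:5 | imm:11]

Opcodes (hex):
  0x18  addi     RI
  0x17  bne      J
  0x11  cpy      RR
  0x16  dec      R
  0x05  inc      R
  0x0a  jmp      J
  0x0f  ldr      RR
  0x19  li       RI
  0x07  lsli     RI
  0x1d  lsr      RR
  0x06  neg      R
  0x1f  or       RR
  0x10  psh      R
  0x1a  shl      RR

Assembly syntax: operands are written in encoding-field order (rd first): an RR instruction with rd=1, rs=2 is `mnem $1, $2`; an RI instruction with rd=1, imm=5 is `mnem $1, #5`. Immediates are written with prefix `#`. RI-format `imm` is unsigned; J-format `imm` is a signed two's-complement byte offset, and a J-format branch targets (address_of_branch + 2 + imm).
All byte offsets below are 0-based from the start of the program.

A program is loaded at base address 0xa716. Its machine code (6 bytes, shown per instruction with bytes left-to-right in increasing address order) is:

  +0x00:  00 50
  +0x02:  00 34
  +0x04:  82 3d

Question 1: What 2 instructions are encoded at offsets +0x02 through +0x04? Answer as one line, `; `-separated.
off 0x02: read 00 34 as little → 0x3400
  opcode bits[15:11]=0x6: neg/R
  rd: (w>>8)&0x7=0x4 → $4
off 0x04: read 82 3d as little → 0x3d82
  opcode bits[15:11]=0x7: lsli/RI
  rd: (w>>8)&0x7=0x5 → $5
  imm: (w>>0)&0xff=0x82 → #130

neg $4; lsli $5, #130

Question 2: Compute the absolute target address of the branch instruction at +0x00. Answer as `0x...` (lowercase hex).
0xa718

[00] 00 50 → 0x5000
  top 5b → 0xa → jmp [J]
  imm@[10:0]=0x0 ⇒ #0
  target = base 0xa716 + off 0x00 + 2 + imm 0 = 0xa718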